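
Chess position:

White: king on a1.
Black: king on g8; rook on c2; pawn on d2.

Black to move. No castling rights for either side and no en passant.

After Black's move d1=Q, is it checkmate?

After d1=Q: white king on a1; in check: yes, from the black queen on d1.
King squares — b1: attacked by Qd1; a2: attacked by Rc2; b2: attacked by Rc2.
White has no legal moves → checkmate.

yes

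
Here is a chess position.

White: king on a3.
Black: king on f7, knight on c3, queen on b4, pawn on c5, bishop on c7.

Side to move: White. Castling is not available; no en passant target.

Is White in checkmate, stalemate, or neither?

White to move; white king on a3.
In check: yes, from the black queen on b4.
King squares — a2: attacked by Nc3; b2: attacked by Qb4; b3: attacked by Qb4; a4: attacked by Nc3; b4: attacked by Pc5.
Legal moves for White: none.
In check with no legal moves → checkmate.

checkmate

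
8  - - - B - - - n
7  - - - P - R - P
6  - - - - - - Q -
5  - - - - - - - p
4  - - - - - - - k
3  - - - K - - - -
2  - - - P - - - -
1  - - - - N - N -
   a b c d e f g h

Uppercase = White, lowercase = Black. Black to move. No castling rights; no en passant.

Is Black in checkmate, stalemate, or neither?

Black to move; black king on h4.
In check: yes, from the white bishop on d8.
King squares — g3: attacked by Qg6; h3: attacked by Ng1; g4: attacked by Qg6; g5: attacked by Qg6; h5: own pawn.
Legal moves for Black: none.
In check with no legal moves → checkmate.

checkmate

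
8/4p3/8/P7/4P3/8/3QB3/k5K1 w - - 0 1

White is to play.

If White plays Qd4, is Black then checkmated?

After Qd4: black king on a1; in check: yes, from the white queen on d4.
Black has 2 legal replies: Ka2, Kb1.
In check but a legal move exists → not checkmate.

no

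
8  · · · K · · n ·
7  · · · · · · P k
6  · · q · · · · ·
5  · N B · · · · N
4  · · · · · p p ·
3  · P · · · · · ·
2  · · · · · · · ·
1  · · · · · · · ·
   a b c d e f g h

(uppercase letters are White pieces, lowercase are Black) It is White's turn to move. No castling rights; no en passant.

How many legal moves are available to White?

White to move; king on d8.
In check: no.
Legal moves: Nf6+, Nxf4, Ng3, Bf8, Be7, Ba7, Bd6, Bb6, Bd4, Bb4, Be3, Ba3, Bf2, Bg1, Nc7, Na7, Nd6, Nd4, Nc3, Na3, b4.
Count: 21.

21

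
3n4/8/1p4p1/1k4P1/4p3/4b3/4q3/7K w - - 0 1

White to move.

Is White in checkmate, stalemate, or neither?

stalemate

White to move; white king on h1.
In check: no.
King squares — g1: attacked by Be3; g2: attacked by Qe2; h2: attacked by Qe2.
Legal moves for White: none.
Not in check and no legal moves → stalemate.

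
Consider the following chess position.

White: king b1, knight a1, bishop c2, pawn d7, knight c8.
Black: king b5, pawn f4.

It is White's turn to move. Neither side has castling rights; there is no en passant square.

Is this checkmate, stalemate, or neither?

neither

White to move; white king on b1.
In check: no.
Legal moves for White include: Ne7, Na7+, Nd6+, Nb6, Bh7, Bg6, Bf5, Be4, Ba4+, Bd3+, Bb3, Bd1, Kb2, Ka2, Kc1, Nb3, d8=Q, d8=R, ... (list truncated; more exist).
White has legal moves and is not in check → neither.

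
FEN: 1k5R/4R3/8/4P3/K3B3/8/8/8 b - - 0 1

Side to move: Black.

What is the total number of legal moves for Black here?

Black to move; king on b8.
In check: yes, from the white rook on h8.
Legal moves: none.
Count: 0.

0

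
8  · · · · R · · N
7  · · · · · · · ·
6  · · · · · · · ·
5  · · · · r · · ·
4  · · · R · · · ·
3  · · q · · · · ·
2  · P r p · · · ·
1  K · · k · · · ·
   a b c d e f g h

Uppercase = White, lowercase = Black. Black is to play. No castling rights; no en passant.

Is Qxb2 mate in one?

yes

After Qxb2: white king on a1; in check: yes, from the black queen on b2.
King squares — b1: attacked by Qb2; a2: attacked by Qb2; b2: attacked by Rc2.
White has no legal moves → checkmate.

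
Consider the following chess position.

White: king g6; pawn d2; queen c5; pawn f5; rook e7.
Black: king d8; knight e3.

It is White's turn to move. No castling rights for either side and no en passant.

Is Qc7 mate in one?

After Qc7: black king on d8; in check: yes, from the white queen on c7.
King squares — c7: attacked by Re7; d7: attacked by Qc7; e7: attacked by Qc7; c8: attacked by Qc7; e8: attacked by Re7.
Black has no legal moves → checkmate.

yes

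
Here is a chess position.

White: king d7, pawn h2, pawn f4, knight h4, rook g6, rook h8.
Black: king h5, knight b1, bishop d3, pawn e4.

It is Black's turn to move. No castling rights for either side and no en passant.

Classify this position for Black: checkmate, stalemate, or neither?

checkmate

Black to move; black king on h5.
In check: yes, from the white rook on h8.
King squares — g4: attacked by Rg6; h4: attacked by Rh8; g5: attacked by Pf4; g6: attacked by Nh4; h6: attacked by Rg6.
Legal moves for Black: none.
In check with no legal moves → checkmate.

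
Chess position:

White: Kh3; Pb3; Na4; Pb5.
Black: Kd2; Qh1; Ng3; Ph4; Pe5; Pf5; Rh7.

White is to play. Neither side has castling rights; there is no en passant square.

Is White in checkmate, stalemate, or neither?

checkmate

White to move; white king on h3.
In check: yes, from the black queen on h1.
King squares — g2: attacked by Qh1; h2: attacked by Qh1; g3: attacked by Ph4; g4: attacked by Pf5; h4: attacked by Qh1.
Legal moves for White: none.
In check with no legal moves → checkmate.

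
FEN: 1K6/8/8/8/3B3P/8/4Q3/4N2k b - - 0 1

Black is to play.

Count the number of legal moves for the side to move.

0

Black to move; king on h1.
In check: no.
Legal moves: none.
Count: 0.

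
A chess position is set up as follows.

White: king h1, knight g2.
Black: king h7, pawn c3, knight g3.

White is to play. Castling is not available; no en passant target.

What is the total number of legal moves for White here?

White to move; king on h1.
In check: yes, from the black knight on g3.
Legal moves: Kh2, Kg1.
Count: 2.

2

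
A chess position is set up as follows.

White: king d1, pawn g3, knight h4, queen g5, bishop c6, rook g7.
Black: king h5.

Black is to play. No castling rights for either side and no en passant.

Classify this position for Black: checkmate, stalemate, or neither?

Black to move; black king on h5.
In check: yes, from the white queen on g5.
King squares — g4: attacked by Qg5; h4: attacked by Pg3; g5: attacked by Rg7; g6: attacked by Nh4; h6: attacked by Qg5.
Legal moves for Black: none.
In check with no legal moves → checkmate.

checkmate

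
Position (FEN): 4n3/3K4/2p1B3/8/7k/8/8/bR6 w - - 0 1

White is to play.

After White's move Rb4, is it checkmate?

After Rb4: black king on h4; in check: yes, from the white rook on b4.
Black has 4 legal replies: Kh5, Kg5, Kg3, Bd4.
In check but a legal move exists → not checkmate.

no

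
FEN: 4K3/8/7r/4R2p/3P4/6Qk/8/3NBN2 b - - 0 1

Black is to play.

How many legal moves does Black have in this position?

Black to move; king on h3.
In check: yes, from the white queen on g3.
Legal moves: none.
Count: 0.

0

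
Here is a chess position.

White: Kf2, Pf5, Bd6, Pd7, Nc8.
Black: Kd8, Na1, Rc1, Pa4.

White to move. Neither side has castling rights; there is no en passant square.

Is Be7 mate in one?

no

After Be7: black king on d8; in check: yes, from the white bishop on e7.
Black has 2 legal replies: Kxd7, Kc7.
In check but a legal move exists → not checkmate.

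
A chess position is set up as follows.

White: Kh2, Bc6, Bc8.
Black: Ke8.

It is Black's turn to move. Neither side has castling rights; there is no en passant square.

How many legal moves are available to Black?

Black to move; king on e8.
In check: yes, from the white bishop on c6.
Legal moves: Kf8, Kd8, Kf7, Ke7.
Count: 4.

4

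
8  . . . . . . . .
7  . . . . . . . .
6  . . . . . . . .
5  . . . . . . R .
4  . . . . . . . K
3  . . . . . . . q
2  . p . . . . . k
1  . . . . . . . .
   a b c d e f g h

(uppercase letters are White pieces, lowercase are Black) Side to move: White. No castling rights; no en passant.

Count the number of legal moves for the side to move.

White to move; king on h4.
In check: yes, from the black queen on h3.
Legal moves: none.
Count: 0.

0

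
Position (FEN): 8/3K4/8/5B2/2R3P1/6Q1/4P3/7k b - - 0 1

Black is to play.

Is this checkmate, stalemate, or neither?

Black to move; black king on h1.
In check: no.
King squares — g1: attacked by Qg3; g2: attacked by Qg3; h2: attacked by Qg3.
Legal moves for Black: none.
Not in check and no legal moves → stalemate.

stalemate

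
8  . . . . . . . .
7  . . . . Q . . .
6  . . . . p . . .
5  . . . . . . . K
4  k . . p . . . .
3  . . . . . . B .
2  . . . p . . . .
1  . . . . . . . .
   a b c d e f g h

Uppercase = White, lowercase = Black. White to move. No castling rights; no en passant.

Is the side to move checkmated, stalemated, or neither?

neither

White to move; white king on h5.
In check: no.
Legal moves for White include: Qf8, Qe8+, Qd8, Qh7, Qg7, Qf7, Qd7+, Qc7, Qb7, Qa7+, Qf6, Qxe6, Qd6, Qg5, Qc5, Qh4, Qb4+, Qa3+, ... (list truncated; more exist).
White has legal moves and is not in check → neither.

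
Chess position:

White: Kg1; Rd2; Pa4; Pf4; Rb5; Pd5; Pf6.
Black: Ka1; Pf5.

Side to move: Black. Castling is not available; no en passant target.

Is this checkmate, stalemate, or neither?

stalemate

Black to move; black king on a1.
In check: no.
King squares — b1: attacked by Rb5; a2: attacked by Rd2; b2: attacked by Rd2.
Legal moves for Black: none.
Not in check and no legal moves → stalemate.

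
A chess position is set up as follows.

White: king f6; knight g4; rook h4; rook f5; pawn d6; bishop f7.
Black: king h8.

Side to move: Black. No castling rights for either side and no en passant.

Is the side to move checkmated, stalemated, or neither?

checkmate

Black to move; black king on h8.
In check: yes, from the white rook on h4.
King squares — g7: attacked by Kf6; h7: attacked by Rh4; g8: attacked by Bf7.
Legal moves for Black: none.
In check with no legal moves → checkmate.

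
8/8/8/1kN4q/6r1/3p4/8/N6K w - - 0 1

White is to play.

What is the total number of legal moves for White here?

White to move; king on h1.
In check: yes, from the black queen on h5.
Legal moves: none.
Count: 0.

0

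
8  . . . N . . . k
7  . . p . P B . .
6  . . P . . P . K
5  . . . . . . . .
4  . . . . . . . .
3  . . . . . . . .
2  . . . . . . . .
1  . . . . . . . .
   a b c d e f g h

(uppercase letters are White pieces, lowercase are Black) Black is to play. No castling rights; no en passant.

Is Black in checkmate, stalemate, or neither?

Black to move; black king on h8.
In check: no.
King squares — g7: attacked by Pf6; h7: attacked by Kh6; g8: attacked by Bf7.
Legal moves for Black: none.
Not in check and no legal moves → stalemate.

stalemate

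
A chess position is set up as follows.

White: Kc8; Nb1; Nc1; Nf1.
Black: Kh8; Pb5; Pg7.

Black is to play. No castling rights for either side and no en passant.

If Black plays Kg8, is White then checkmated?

no

After Kg8: white king on c8; in check: no.
White is not in check, so this cannot be checkmate.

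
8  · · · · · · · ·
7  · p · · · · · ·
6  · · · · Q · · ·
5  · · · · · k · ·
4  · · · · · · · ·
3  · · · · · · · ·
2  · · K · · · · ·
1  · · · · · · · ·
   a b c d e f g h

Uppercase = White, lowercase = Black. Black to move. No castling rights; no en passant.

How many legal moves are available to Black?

Black to move; king on f5.
In check: yes, from the white queen on e6.
Legal moves: Kxe6, Kg5, Kf4.
Count: 3.

3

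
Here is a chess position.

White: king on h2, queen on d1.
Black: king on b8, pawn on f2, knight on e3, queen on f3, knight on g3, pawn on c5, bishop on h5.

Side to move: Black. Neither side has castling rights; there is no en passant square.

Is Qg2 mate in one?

yes

After Qg2: white king on h2; in check: yes, from the black queen on g2.
King squares — g1: attacked by Pf2; h1: attacked by Qg2; g2: attacked by Ne3; g3: attacked by Qg2; h3: attacked by Qg2.
White has no legal moves → checkmate.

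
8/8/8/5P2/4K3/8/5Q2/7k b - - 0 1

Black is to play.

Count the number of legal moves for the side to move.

Black to move; king on h1.
In check: no.
Legal moves: none.
Count: 0.

0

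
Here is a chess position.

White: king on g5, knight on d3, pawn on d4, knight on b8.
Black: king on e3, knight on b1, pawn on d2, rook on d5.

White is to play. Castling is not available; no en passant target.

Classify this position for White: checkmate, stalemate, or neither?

White to move; white king on g5.
In check: yes, from the black rook on d5.
King squares — f4: attacked by Ke3; g4: available; h4: available; f5: attacked by Rd5; h5: attacked by Rd5; f6: available; g6: available; h6: available.
Legal moves for White: Kh6, Kg6, Kf6, Kh4, Kg4, Ne5.
White is in check but has 6 legal moves → neither.

neither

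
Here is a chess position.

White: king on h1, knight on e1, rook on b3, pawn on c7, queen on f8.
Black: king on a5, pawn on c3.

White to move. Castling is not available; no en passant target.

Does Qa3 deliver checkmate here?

After Qa3: black king on a5; in check: yes, from the white queen on a3.
King squares — a4: attacked by Qa3; b4: attacked by Qa3; b5: attacked by Rb3; a6: attacked by Qa3; b6: attacked by Rb3.
Black has no legal moves → checkmate.

yes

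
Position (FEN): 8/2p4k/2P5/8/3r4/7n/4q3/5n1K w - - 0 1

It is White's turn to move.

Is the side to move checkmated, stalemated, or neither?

White to move; white king on h1.
In check: no.
King squares — g1: attacked by Nh3; g2: attacked by Qe2; h2: attacked by Nf1.
Legal moves for White: none.
Not in check and no legal moves → stalemate.

stalemate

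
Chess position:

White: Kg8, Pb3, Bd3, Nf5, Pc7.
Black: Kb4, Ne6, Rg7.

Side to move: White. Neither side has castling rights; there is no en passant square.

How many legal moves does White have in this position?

White to move; king on g8.
In check: yes, from the black rook on g7.
Legal moves: Kh8, Nxg7.
Count: 2.

2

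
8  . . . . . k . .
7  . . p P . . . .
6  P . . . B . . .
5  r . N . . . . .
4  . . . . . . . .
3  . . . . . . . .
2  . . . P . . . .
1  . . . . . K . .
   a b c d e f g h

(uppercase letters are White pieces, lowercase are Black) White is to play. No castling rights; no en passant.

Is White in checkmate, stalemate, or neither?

White to move; white king on f1.
In check: no.
Legal moves for White include: Bg8, Bf7, Bf5, Bd5, Bg4, Bc4, Bh3, Bb3, Ba2, Nb7, Ne4, Na4, Nd3, Nb3, Kg2, Kf2, Ke2, Kg1, ... (list truncated; more exist).
White has legal moves and is not in check → neither.

neither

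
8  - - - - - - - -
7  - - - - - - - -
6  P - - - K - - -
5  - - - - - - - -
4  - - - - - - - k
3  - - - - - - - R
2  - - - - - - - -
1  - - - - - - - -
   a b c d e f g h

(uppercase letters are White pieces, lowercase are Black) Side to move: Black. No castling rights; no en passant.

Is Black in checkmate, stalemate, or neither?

neither

Black to move; black king on h4.
In check: yes, from the white rook on h3.
King squares — g3: attacked by Rh3; h3: available; g4: available; g5: available; h5: attacked by Rh3.
Legal moves for Black: Kg5, Kg4, Kxh3.
Black is in check but has 3 legal moves → neither.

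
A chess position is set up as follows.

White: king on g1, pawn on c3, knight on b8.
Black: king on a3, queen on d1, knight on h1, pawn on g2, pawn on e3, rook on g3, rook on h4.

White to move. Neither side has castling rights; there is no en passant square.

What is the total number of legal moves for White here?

White to move; king on g1.
In check: yes, from the black queen on d1.
Legal moves: none.
Count: 0.

0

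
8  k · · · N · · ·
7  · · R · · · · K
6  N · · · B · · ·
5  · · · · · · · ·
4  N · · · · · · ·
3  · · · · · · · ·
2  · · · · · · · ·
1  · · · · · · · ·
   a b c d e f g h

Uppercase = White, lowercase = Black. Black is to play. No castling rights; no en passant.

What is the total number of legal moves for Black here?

0

Black to move; king on a8.
In check: no.
Legal moves: none.
Count: 0.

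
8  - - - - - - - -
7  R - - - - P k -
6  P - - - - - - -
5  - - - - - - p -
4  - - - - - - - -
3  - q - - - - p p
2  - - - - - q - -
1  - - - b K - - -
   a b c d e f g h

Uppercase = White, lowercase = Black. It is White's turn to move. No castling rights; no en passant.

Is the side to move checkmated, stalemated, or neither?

checkmate

White to move; white king on e1.
In check: yes, from the black queen on f2.
King squares — d1: attacked by Qb3; f1: attacked by Qf2; d2: attacked by Qf2; e2: attacked by Bd1; f2: attacked by Pg3.
Legal moves for White: none.
In check with no legal moves → checkmate.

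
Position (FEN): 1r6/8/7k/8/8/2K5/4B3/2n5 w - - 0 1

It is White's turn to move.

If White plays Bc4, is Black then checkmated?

After Bc4: black king on h6; in check: no.
Black is not in check, so this cannot be checkmate.

no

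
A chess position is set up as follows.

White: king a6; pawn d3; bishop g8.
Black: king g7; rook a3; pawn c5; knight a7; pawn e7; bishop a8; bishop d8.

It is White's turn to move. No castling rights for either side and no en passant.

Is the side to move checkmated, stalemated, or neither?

checkmate

White to move; white king on a6.
In check: yes, from the black rook on a3.
King squares — a5: attacked by Ra3; b5: attacked by Na7; b6: attacked by Bd8; a7: attacked by Ra3; b7: attacked by Ba8.
Legal moves for White: none.
In check with no legal moves → checkmate.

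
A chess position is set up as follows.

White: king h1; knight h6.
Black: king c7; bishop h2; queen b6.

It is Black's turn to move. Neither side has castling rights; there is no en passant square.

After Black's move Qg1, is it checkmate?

After Qg1: white king on h1; in check: yes, from the black queen on g1.
King squares — g1: attacked by Bh2; g2: attacked by Qg1; h2: attacked by Qg1.
White has no legal moves → checkmate.

yes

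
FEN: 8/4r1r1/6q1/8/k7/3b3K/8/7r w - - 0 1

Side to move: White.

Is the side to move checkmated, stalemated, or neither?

checkmate

White to move; white king on h3.
In check: yes, from the black rook on h1.
King squares — g2: attacked by Qg6; h2: attacked by Rh1; g3: attacked by Qg6; g4: attacked by Qg6; h4: attacked by Rh1.
Legal moves for White: none.
In check with no legal moves → checkmate.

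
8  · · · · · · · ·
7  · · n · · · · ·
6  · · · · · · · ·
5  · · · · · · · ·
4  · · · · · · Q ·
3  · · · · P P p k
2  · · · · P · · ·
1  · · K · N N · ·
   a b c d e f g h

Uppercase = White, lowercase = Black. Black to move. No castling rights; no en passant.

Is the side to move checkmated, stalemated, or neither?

checkmate

Black to move; black king on h3.
In check: yes, from the white queen on g4.
King squares — g2: attacked by Ne1; h2: attacked by Nf1; g3: own pawn; g4: attacked by Pf3; h4: attacked by Qg4.
Legal moves for Black: none.
In check with no legal moves → checkmate.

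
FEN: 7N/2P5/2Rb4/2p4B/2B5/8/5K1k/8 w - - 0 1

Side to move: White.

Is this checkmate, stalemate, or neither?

White to move; white king on f2.
In check: no.
Legal moves for White include: Nf7, Ng6, Rxd6, Rb6, Ra6, Rxc5, Be8, Bhf7, Bg6, Bg4, Bf3, Bhe2, Bd1, Bg8, Bcf7, Be6, Ba6, Bd5, ... (list truncated; more exist).
White has legal moves and is not in check → neither.

neither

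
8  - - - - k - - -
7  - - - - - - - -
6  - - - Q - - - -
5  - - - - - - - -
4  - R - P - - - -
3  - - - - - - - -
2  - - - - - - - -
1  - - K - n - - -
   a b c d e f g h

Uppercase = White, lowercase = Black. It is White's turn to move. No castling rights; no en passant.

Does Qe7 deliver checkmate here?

no

After Qe7: black king on e8; in check: yes, from the white queen on e7.
Black has 1 legal reply: Kxe7.
In check but a legal move exists → not checkmate.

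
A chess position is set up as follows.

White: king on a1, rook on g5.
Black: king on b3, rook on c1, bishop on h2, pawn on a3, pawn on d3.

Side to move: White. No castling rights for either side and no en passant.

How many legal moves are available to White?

White to move; king on a1.
In check: yes, from the black rook on c1.
Legal moves: none.
Count: 0.

0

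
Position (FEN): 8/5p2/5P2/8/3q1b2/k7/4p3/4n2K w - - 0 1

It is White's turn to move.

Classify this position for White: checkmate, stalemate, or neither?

White to move; white king on h1.
In check: no.
King squares — g1: attacked by Qd4; g2: attacked by Ne1; h2: attacked by Bf4.
Legal moves for White: none.
Not in check and no legal moves → stalemate.

stalemate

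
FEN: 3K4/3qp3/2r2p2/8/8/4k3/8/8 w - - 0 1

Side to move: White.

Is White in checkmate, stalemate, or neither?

White to move; white king on d8.
In check: yes, from the black queen on d7.
Legal moves for White: Kxd7.
White is in check but has 1 legal move → neither.

neither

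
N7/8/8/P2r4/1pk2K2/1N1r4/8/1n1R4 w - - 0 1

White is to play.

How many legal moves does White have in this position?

White to move; king on f4.
In check: no.
Legal moves: Nc7, Nb6+, Kg4, Ke4, Nc5, Nd4, Nd2+, Nc1, Na1, Rxd3, Rd2, Rh1, Rg1, Rf1, Re1, Rc1+, Rxb1, a6.
Count: 18.

18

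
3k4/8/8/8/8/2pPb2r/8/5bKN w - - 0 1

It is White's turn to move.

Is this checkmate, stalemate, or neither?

White to move; white king on g1.
In check: yes, from the black bishop on e3.
King squares — f1: available; h1: own knight; f2: attacked by Be3; g2: attacked by Bf1; h2: attacked by Rh3.
Legal moves for White: Kxf1, Nf2.
White is in check but has 2 legal moves → neither.

neither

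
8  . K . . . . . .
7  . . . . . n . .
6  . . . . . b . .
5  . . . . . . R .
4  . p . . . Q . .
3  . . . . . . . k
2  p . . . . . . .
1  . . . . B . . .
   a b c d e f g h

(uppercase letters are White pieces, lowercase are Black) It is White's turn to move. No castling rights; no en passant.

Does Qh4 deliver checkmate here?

yes

After Qh4: black king on h3; in check: yes, from the white queen on h4.
King squares — g2: attacked by Rg5; h2: attacked by Qh4; g3: attacked by Be1; g4: attacked by Qh4; h4: attacked by Be1.
Black has no legal moves → checkmate.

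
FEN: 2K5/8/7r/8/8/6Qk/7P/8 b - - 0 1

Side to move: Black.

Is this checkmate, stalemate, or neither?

Black to move; black king on h3.
In check: yes, from the white queen on g3.
King squares — g2: attacked by Qg3; h2: attacked by Qg3; g3: attacked by Ph2; g4: attacked by Qg3; h4: attacked by Qg3.
Legal moves for Black: none.
In check with no legal moves → checkmate.

checkmate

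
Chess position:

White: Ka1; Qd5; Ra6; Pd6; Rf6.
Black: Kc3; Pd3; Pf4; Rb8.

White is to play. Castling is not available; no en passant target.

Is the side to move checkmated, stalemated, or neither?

White to move; white king on a1.
In check: no.
Legal moves for White include: Rf8, Rf7, Rh6, Rg6, Re6, Rf5, Rxf4, Ra8, Ra7, Rc6+, Rb6, Ra5, Ra4, Ra3+, Ra2, Qg8, Qa8, Qf7, ... (list truncated; more exist).
White has legal moves and is not in check → neither.

neither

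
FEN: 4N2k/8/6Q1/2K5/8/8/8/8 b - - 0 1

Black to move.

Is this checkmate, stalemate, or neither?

stalemate

Black to move; black king on h8.
In check: no.
King squares — g7: attacked by Qg6; h7: attacked by Qg6; g8: attacked by Qg6.
Legal moves for Black: none.
Not in check and no legal moves → stalemate.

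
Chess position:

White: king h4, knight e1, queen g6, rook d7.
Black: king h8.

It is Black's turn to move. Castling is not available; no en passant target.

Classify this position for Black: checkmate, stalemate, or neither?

Black to move; black king on h8.
In check: no.
King squares — g7: attacked by Qg6; h7: attacked by Qg6; g8: attacked by Qg6.
Legal moves for Black: none.
Not in check and no legal moves → stalemate.

stalemate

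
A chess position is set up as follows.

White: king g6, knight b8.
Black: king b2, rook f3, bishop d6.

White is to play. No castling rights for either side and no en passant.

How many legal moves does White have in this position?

White to move; king on g6.
In check: no.
Legal moves: Nd7, Nc6, Na6, Kh7, Kg7, Kh6, Kh5, Kg5.
Count: 8.

8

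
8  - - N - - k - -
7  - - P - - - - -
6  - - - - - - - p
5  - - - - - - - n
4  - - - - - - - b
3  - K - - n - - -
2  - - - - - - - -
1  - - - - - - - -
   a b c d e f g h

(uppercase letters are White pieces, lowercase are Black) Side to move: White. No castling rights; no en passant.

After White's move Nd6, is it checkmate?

After Nd6: black king on f8; in check: no.
Black is not in check, so this cannot be checkmate.

no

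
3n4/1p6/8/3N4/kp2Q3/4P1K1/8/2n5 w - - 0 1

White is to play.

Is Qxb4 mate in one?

After Qxb4: black king on a4; in check: yes, from the white queen on b4.
King squares — a3: attacked by Qb4; b3: attacked by Qb4; b4: attacked by Nd5; a5: attacked by Qb4; b5: attacked by Qb4.
Black has no legal moves → checkmate.

yes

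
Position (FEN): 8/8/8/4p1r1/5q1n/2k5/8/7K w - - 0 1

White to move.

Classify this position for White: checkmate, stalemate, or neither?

stalemate

White to move; white king on h1.
In check: no.
King squares — g1: attacked by Rg5; g2: attacked by Nh4; h2: attacked by Qf4.
Legal moves for White: none.
Not in check and no legal moves → stalemate.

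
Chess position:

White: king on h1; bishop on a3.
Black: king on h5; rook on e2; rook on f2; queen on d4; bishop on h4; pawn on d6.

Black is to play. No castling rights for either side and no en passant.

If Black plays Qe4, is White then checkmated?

no

After Qe4: white king on h1; in check: yes, from the black queen on e4.
White has 1 legal reply: Kg1.
In check but a legal move exists → not checkmate.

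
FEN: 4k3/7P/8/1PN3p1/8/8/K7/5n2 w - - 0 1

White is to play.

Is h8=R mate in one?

After h8=R: black king on e8; in check: yes, from the white rook on h8.
Black has 2 legal replies: Kf7, Ke7.
In check but a legal move exists → not checkmate.

no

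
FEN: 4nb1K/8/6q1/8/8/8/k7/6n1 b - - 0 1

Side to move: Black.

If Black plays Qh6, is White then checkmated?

no

After Qh6: white king on h8; in check: yes, from the black queen on h6.
White has 1 legal reply: Kg8.
In check but a legal move exists → not checkmate.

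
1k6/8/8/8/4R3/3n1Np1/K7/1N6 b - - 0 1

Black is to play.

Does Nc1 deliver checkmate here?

After Nc1: white king on a2; in check: yes, from the black knight on c1.
White has 3 legal replies: Ka3, Kb2, Ka1.
In check but a legal move exists → not checkmate.

no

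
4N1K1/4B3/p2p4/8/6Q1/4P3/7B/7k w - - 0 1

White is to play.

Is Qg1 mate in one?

After Qg1: black king on h1; in check: yes, from the white queen on g1.
King squares — g1: attacked by Bh2; g2: attacked by Qg1; h2: attacked by Qg1.
Black has no legal moves → checkmate.

yes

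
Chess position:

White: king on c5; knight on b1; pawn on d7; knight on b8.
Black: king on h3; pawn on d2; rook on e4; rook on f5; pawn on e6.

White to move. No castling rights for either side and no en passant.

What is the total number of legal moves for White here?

3

White to move; king on c5.
In check: yes, from the black rook on f5.
Legal moves: Kd6, Kc6, Kb6.
Count: 3.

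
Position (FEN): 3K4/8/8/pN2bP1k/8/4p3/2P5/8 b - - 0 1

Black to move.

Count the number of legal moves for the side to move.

Black to move; king on h5.
In check: no.
Legal moves: Kh6, Kg5, Kh4, Kg4, Bh8, Bb8, Bg7, Bc7+, Bf6+, Bd6, Bf4, Bd4, Bg3, Bc3, Bh2, Bb2, Ba1, a4, e2.
Count: 19.

19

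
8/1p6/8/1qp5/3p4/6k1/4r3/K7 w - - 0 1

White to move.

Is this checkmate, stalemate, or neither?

stalemate

White to move; white king on a1.
In check: no.
King squares — b1: attacked by Qb5; a2: attacked by Re2; b2: attacked by Re2.
Legal moves for White: none.
Not in check and no legal moves → stalemate.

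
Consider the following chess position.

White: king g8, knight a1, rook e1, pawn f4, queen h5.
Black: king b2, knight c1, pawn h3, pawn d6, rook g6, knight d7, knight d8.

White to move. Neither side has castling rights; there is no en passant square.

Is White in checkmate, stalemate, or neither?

neither

White to move; white king on g8.
In check: yes, from the black rook on g6.
King squares — f7: attacked by Nd8; g7: attacked by Rg6; h7: available; f8: attacked by Nd7; h8: available.
Legal moves for White: Kh8, Kh7, Qxg6.
White is in check but has 3 legal moves → neither.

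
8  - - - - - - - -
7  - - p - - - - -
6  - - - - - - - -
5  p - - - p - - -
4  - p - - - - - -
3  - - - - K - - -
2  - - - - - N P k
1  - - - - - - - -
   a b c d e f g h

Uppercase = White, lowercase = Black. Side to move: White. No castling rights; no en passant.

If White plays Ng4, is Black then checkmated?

no

After Ng4: black king on h2; in check: yes, from the white knight on g4.
Black has 4 legal replies: Kg3, Kxg2, Kh1, Kg1.
In check but a legal move exists → not checkmate.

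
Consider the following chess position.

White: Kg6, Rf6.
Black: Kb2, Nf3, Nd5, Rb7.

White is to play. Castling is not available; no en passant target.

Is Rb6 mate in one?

After Rb6: black king on b2; in check: yes, from the white rook on b6.
Black has 9 legal replies: Kc3, Ka3, Kc2, Ka2, Kc1, Ka1, Rxb6+, Nxb6, Nb4.
In check but a legal move exists → not checkmate.

no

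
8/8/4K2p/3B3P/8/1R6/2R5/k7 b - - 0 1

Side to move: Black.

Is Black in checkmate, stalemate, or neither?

Black to move; black king on a1.
In check: no.
King squares — b1: attacked by Rb3; a2: attacked by Rc2; b2: attacked by Rc2.
Legal moves for Black: none.
Not in check and no legal moves → stalemate.

stalemate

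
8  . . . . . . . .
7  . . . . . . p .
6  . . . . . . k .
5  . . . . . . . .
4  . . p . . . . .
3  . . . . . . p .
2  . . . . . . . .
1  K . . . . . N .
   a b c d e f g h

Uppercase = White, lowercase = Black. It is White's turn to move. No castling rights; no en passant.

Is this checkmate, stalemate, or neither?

White to move; white king on a1.
In check: no.
Legal moves for White: Nh3, Nf3, Ne2, Kb2, Ka2, Kb1.
White has 6 legal moves and is not in check → neither.

neither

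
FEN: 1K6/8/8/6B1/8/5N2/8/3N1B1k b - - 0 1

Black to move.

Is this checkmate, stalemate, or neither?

stalemate

Black to move; black king on h1.
In check: no.
King squares — g1: attacked by Nf3; g2: attacked by Bf1; h2: attacked by Nf3.
Legal moves for Black: none.
Not in check and no legal moves → stalemate.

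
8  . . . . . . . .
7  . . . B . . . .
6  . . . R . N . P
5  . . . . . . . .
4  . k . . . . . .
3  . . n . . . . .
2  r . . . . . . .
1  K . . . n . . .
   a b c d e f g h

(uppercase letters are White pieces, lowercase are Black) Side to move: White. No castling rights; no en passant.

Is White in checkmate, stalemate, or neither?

checkmate

White to move; white king on a1.
In check: yes, from the black rook on a2.
King squares — b1: attacked by Nc3; a2: attacked by Nc3; b2: attacked by Ra2.
Legal moves for White: none.
In check with no legal moves → checkmate.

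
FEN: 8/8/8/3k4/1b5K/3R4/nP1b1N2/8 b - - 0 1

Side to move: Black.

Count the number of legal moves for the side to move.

5

Black to move; king on d5.
In check: yes, from the white rook on d3.
Legal moves: Ke6, Kc6, Ke5, Kc5, Kc4.
Count: 5.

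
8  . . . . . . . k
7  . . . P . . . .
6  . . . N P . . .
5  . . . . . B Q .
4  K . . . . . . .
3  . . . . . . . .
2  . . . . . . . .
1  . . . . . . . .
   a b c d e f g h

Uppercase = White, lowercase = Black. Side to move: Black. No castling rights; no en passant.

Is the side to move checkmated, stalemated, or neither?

stalemate

Black to move; black king on h8.
In check: no.
King squares — g7: attacked by Qg5; h7: attacked by Bf5; g8: attacked by Qg5.
Legal moves for Black: none.
Not in check and no legal moves → stalemate.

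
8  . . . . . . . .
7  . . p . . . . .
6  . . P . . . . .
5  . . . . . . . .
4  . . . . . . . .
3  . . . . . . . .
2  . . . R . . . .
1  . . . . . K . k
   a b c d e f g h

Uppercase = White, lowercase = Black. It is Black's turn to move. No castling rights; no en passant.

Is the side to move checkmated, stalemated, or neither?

Black to move; black king on h1.
In check: no.
King squares — g1: attacked by Kf1; g2: attacked by Kf1; h2: attacked by Rd2.
Legal moves for Black: none.
Not in check and no legal moves → stalemate.

stalemate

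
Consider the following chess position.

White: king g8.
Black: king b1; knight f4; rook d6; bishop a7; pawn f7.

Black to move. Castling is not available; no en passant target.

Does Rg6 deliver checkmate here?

After Rg6: white king on g8; in check: yes, from the black rook on g6.
White has 4 legal replies: Kh8, Kf8, Kh7, Kxf7.
In check but a legal move exists → not checkmate.

no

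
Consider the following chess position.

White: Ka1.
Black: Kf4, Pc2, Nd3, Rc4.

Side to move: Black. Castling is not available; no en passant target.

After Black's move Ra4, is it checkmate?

yes

After Ra4: white king on a1; in check: yes, from the black rook on a4.
King squares — b1: attacked by Pc2; a2: attacked by Ra4; b2: attacked by Nd3.
White has no legal moves → checkmate.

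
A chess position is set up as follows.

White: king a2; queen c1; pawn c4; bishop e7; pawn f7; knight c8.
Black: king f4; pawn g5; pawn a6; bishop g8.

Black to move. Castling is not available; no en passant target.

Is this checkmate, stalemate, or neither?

neither

Black to move; black king on f4.
In check: yes, from the white queen on c1.
King squares — e3: attacked by Qc1; f3: available; g3: available; e4: available; g4: available; e5: available; f5: available; g5: own pawn.
Legal moves for Black: Kf5, Ke5, Kg4, Ke4, Kg3, Kf3.
Black is in check but has 6 legal moves → neither.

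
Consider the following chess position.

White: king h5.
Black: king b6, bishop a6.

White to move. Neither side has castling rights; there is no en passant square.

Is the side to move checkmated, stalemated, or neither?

White to move; white king on h5.
In check: no.
Legal moves for White: Kh6, Kg6, Kg5, Kh4, Kg4.
White has 5 legal moves and is not in check → neither.

neither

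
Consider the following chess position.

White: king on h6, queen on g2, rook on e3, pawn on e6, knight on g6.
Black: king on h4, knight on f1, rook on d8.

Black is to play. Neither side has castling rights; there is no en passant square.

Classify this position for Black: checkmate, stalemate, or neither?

checkmate

Black to move; black king on h4.
In check: yes, from the white knight on g6.
King squares — g3: attacked by Qg2; h3: attacked by Qg2; g4: attacked by Qg2; g5: attacked by Qg2; h5: attacked by Kh6.
Legal moves for Black: none.
In check with no legal moves → checkmate.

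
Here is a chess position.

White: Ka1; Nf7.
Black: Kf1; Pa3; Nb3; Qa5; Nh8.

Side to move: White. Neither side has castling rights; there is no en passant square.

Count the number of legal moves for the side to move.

White to move; king on a1.
In check: yes, from the black knight on b3.
Legal moves: Ka2, Kb1.
Count: 2.

2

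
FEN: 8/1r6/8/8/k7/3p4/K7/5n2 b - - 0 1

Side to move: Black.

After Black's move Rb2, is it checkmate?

no

After Rb2: white king on a2; in check: yes, from the black rook on b2.
White has 2 legal replies: Kxb2, Ka1.
In check but a legal move exists → not checkmate.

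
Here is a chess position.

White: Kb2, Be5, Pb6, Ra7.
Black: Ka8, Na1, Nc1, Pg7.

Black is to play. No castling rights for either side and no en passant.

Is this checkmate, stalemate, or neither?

checkmate

Black to move; black king on a8.
In check: yes, from the white rook on a7.
King squares — a7: attacked by Pb6; b7: attacked by Ra7; b8: attacked by Be5.
Legal moves for Black: none.
In check with no legal moves → checkmate.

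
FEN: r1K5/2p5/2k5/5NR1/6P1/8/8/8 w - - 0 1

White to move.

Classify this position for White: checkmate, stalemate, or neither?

checkmate

White to move; white king on c8.
In check: yes, from the black rook on a8.
King squares — b7: attacked by Kc6; c7: attacked by Kc6; d7: attacked by Kc6; b8: attacked by Ra8; d8: attacked by Ra8.
Legal moves for White: none.
In check with no legal moves → checkmate.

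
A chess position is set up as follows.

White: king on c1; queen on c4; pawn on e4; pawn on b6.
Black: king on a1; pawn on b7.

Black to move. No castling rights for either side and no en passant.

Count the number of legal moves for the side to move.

0

Black to move; king on a1.
In check: no.
Legal moves: none.
Count: 0.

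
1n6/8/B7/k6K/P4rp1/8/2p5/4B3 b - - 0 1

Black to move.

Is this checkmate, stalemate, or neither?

neither

Black to move; black king on a5.
In check: yes, from the white bishop on e1.
Legal moves for Black: Kb6, Kxa6, Kxa4, Rb4.
Black is in check but has 4 legal moves → neither.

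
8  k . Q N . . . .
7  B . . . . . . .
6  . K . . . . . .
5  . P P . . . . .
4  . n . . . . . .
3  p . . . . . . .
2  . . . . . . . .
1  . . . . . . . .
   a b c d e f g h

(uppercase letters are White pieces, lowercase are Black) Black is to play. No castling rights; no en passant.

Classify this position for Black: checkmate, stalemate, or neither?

Black to move; black king on a8.
In check: yes, from the white queen on c8.
King squares — a7: attacked by Kb6; b7: attacked by Kb6; b8: attacked by Ba7.
Legal moves for Black: none.
In check with no legal moves → checkmate.

checkmate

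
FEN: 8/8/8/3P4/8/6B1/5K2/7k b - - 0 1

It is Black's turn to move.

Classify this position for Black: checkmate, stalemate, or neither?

Black to move; black king on h1.
In check: no.
King squares — g1: attacked by Kf2; g2: attacked by Kf2; h2: attacked by Bg3.
Legal moves for Black: none.
Not in check and no legal moves → stalemate.

stalemate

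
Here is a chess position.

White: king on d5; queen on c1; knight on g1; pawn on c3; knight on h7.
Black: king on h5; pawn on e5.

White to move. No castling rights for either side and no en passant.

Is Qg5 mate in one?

yes

After Qg5: black king on h5; in check: yes, from the white queen on g5.
King squares — g4: attacked by Qg5; h4: attacked by Qg5; g5: attacked by Nh7; g6: attacked by Qg5; h6: attacked by Qg5.
Black has no legal moves → checkmate.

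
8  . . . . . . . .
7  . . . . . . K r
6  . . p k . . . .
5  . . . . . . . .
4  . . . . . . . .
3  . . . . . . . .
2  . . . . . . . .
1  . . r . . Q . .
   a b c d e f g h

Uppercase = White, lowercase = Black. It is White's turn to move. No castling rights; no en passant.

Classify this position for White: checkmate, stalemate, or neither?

White to move; white king on g7.
In check: yes, from the black rook on h7.
King squares — f6: available; g6: available; h6: attacked by Rh7; f7: attacked by Rh7; h7: available; f8: available; g8: available; h8: attacked by Rh7.
Legal moves for White: Kg8, Kf8, Kxh7, Kg6, Kf6.
White is in check but has 5 legal moves → neither.

neither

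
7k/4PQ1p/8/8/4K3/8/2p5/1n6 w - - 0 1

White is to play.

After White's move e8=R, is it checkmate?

yes

After e8=R: black king on h8; in check: yes, from the white rook on e8.
King squares — g7: attacked by Qf7; h7: own pawn; g8: attacked by Qf7.
Black has no legal moves → checkmate.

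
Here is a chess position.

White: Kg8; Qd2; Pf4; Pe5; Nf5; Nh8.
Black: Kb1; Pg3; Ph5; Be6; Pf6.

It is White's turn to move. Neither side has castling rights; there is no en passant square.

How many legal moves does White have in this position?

4

White to move; king on g8.
In check: yes, from the black bishop on e6.
Legal moves: Kf8, Kh7, Kg7, Nf7.
Count: 4.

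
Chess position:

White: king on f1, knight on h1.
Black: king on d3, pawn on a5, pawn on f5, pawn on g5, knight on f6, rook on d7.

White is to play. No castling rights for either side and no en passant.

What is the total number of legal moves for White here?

White to move; king on f1.
In check: no.
Legal moves: Ng3, Nf2+, Kg2, Kf2, Kg1, Ke1.
Count: 6.

6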